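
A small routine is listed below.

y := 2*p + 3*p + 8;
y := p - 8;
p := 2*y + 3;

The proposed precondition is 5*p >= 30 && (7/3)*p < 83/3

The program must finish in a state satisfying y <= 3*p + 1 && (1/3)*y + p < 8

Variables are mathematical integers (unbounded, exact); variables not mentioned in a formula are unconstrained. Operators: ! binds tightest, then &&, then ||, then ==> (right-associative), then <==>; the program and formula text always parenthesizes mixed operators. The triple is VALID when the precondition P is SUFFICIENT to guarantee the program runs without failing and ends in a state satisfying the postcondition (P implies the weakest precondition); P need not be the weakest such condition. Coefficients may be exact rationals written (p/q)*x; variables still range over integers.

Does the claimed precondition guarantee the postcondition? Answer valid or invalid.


Working backward. After the program, the postcondition y <= 3*p + 1 && (1/3)*y + p < 8 must hold; in canonical form it is y <= 3*p + 1 && p + (1/3)*y < 8.
Before p := 2*y + 3: 5*y >= -10 && (7/3)*y < 5
Before y := p - 8: 5*p >= 30 && (7/3)*p < 71/3
Before y := 2*p + 3*p + 8: 5*p >= 30 && (7/3)*p < 71/3
The weakest precondition is 5*p >= 30 && (7/3)*p < 71/3.
Check whether 5*p >= 30 && (7/3)*p < 83/3 implies it.
Countermodel: at the initial state p = 11, the precondition holds but the weakest precondition fails.
Answer: invalid


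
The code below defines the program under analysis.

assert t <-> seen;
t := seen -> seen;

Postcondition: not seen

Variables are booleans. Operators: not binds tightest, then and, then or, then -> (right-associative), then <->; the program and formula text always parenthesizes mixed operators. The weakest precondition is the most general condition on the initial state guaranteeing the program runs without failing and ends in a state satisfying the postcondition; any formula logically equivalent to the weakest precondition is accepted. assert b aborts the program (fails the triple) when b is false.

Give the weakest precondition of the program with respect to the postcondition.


Working backward. After the program, not seen must hold.
Before t := seen -> seen: not seen
Before assert t <-> seen: (t <-> seen) and (not seen)
Answer: WP = (t <-> seen) and (not seen)


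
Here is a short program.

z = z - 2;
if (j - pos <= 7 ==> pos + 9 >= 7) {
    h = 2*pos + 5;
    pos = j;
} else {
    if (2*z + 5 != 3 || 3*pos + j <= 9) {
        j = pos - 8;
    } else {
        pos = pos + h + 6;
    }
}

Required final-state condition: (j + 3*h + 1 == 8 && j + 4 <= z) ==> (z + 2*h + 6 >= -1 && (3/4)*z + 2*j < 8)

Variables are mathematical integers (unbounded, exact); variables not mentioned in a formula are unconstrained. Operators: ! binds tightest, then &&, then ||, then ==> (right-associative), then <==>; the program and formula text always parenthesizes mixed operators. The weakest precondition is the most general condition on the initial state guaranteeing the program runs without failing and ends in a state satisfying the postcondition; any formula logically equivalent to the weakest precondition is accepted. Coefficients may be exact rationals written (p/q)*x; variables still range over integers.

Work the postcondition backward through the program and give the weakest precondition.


Working backward. After the program, the postcondition (j + 3*h + 1 == 8 && j + 4 <= z) ==> (z + 2*h + 6 >= -1 && (3/4)*z + 2*j < 8) must hold; in canonical form it is (3*h + j == 7 && j <= z - 4) ==> (2*h + z >= -7 && 2*j + (3/4)*z < 8).
Then branch requires (j + 6*pos == -8 && j <= z - 4) ==> (4*pos + z >= -17 && 2*j + (3/4)*z < 8); else branch requires ((2*z != -2 || j + 3*pos <= 9) ==> ((3*h + pos == 15 && pos <= z + 4) ==> (2*h + z >= -7 && 2*pos + (3/4)*z < 24))) && ((!(2*z != -2 || j + 3*pos <= 9)) ==> ((3*h + j == 7 && j <= z - 4) ==> (2*h + z >= -7 && 2*j + (3/4)*z < 8))).
Before the if: ((j <= pos + 7 ==> pos >= -2) ==> ((j + 6*pos == -8 && j <= z - 4) ==> (4*pos + z >= -17 && 2*j + (3/4)*z < 8))) && ((!(j <= pos + 7 ==> pos >= -2)) ==> (((2*z != -2 || j + 3*pos <= 9) ==> ((3*h + pos == 15 && pos <= z + 4) ==> (2*h + z >= -7 && 2*pos + (3/4)*z < 24))) && ((!(2*z != -2 || j + 3*pos <= 9)) ==> ((3*h + j == 7 && j <= z - 4) ==> (2*h + z >= -7 && 2*j + (3/4)*z < 8)))))
Before z := z - 2: ((j <= pos + 7 ==> pos >= -2) ==> ((j + 6*pos == -8 && j <= z - 6) ==> (4*pos + z >= -15 && 2*j + (3/4)*z < 19/2))) && ((!(j <= pos + 7 ==> pos >= -2)) ==> (((2*z != 2 || j + 3*pos <= 9) ==> ((3*h + pos == 15 && pos <= z + 2) ==> (2*h + z >= -5 && 2*pos + (3/4)*z < 51/2))) && ((!(2*z != 2 || j + 3*pos <= 9)) ==> ((3*h + j == 7 && j <= z - 6) ==> (2*h + z >= -5 && 2*j + (3/4)*z < 19/2)))))
Answer: WP = ((j <= pos + 7 ==> pos >= -2) ==> ((j + 6*pos == -8 && j <= z - 6) ==> (4*pos + z >= -15 && 2*j + (3/4)*z < 19/2))) && ((!(j <= pos + 7 ==> pos >= -2)) ==> (((2*z != 2 || j + 3*pos <= 9) ==> ((3*h + pos == 15 && pos <= z + 2) ==> (2*h + z >= -5 && 2*pos + (3/4)*z < 51/2))) && ((!(2*z != 2 || j + 3*pos <= 9)) ==> ((3*h + j == 7 && j <= z - 6) ==> (2*h + z >= -5 && 2*j + (3/4)*z < 19/2)))))


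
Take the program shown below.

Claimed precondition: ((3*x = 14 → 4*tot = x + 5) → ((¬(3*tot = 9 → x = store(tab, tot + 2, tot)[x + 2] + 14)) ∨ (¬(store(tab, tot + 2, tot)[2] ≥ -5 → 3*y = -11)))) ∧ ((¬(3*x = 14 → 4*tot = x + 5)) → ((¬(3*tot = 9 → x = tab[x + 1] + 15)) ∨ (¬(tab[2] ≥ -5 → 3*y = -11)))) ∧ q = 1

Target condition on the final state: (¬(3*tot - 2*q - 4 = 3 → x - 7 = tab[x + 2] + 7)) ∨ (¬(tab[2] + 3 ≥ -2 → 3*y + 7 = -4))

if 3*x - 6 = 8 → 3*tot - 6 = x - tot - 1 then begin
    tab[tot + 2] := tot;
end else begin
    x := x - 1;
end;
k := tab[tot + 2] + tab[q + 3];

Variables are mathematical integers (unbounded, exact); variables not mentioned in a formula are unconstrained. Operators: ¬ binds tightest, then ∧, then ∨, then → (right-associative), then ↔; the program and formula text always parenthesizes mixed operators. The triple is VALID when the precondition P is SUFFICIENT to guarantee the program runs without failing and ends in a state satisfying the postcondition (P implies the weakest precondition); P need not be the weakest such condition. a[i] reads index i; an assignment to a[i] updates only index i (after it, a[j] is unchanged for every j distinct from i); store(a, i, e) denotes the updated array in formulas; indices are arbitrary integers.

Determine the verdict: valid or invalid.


Working backward. After the program, the postcondition (¬(3*tot - 2*q - 4 = 3 → x - 7 = tab[x + 2] + 7)) ∨ (¬(tab[2] + 3 ≥ -2 → 3*y + 7 = -4)) must hold; in canonical form it is (¬(3*tot = 2*q + 7 → x = tab[x + 2] + 14)) ∨ (¬(tab[2] ≥ -5 → 3*y = -11)).
Before k := tab[tot + 2] + tab[q + 3]: (¬(3*tot = 2*q + 7 → x = tab[x + 2] + 14)) ∨ (¬(tab[2] ≥ -5 → 3*y = -11))
Then branch requires (¬(3*tot = 2*q + 7 → x = store(tab, tot + 2, tot)[x + 2] + 14)) ∨ (¬(store(tab, tot + 2, tot)[2] ≥ -5 → 3*y = -11)); else branch requires (¬(3*tot = 2*q + 7 → x = tab[x + 1] + 15)) ∨ (¬(tab[2] ≥ -5 → 3*y = -11)).
Before the if: ((3*x = 14 → 4*tot = x + 5) → ((¬(3*tot = 2*q + 7 → x = store(tab, tot + 2, tot)[x + 2] + 14)) ∨ (¬(store(tab, tot + 2, tot)[2] ≥ -5 → 3*y = -11)))) ∧ ((¬(3*x = 14 → 4*tot = x + 5)) → ((¬(3*tot = 2*q + 7 → x = tab[x + 1] + 15)) ∨ (¬(tab[2] ≥ -5 → 3*y = -11))))
The weakest precondition is ((3*x = 14 → 4*tot = x + 5) → ((¬(3*tot = 2*q + 7 → x = store(tab, tot + 2, tot)[x + 2] + 14)) ∨ (¬(store(tab, tot + 2, tot)[2] ≥ -5 → 3*y = -11)))) ∧ ((¬(3*x = 14 → 4*tot = x + 5)) → ((¬(3*tot = 2*q + 7 → x = tab[x + 1] + 15)) ∨ (¬(tab[2] ≥ -5 → 3*y = -11)))).
Check whether ((3*x = 14 → 4*tot = x + 5) → ((¬(3*tot = 9 → x = store(tab, tot + 2, tot)[x + 2] + 14)) ∨ (¬(store(tab, tot + 2, tot)[2] ≥ -5 → 3*y = -11)))) ∧ ((¬(3*x = 14 → 4*tot = x + 5)) → ((¬(3*tot = 9 → x = tab[x + 1] + 15)) ∨ (¬(tab[2] ≥ -5 → 3*y = -11)))) ∧ q = 1 implies it.
Every state satisfying the precondition satisfies the weakest precondition: the implication holds.
Answer: valid


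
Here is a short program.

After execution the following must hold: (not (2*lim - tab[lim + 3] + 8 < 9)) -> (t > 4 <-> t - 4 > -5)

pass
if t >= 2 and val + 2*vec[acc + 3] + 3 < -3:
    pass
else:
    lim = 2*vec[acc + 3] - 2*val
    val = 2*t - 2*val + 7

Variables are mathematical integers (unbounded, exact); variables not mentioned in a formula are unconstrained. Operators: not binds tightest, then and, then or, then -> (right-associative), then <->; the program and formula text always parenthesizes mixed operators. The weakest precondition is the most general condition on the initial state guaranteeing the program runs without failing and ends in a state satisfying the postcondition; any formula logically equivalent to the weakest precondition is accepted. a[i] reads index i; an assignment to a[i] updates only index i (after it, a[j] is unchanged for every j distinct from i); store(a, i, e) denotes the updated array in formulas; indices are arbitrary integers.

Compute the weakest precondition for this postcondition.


Working backward. After the program, the postcondition (not (2*lim - tab[lim + 3] + 8 < 9)) -> (t > 4 <-> t - 4 > -5) must hold; in canonical form it is (not (2*lim < tab[lim + 3] + 1)) -> (t > 4 <-> t > -1).
Then branch requires (not (2*lim < tab[lim + 3] + 1)) -> (t > 4 <-> t > -1); else branch requires (not (4*vec[acc + 3] < tab[2*vec[acc + 3] - 2*val + 3] + 4*val + 1)) -> (t > 4 <-> t > -1).
Before the if: ((t >= 2 and 2*vec[acc + 3] + val < -6) -> ((not (2*lim < tab[lim + 3] + 1)) -> (t > 4 <-> t > -1))) and ((not (t >= 2 and 2*vec[acc + 3] + val < -6)) -> ((not (4*vec[acc + 3] < tab[2*vec[acc + 3] - 2*val + 3] + 4*val + 1)) -> (t > 4 <-> t > -1)))
Before skip: ((t >= 2 and 2*vec[acc + 3] + val < -6) -> ((not (2*lim < tab[lim + 3] + 1)) -> (t > 4 <-> t > -1))) and ((not (t >= 2 and 2*vec[acc + 3] + val < -6)) -> ((not (4*vec[acc + 3] < tab[2*vec[acc + 3] - 2*val + 3] + 4*val + 1)) -> (t > 4 <-> t > -1)))
Answer: WP = ((t >= 2 and 2*vec[acc + 3] + val < -6) -> ((not (2*lim < tab[lim + 3] + 1)) -> (t > 4 <-> t > -1))) and ((not (t >= 2 and 2*vec[acc + 3] + val < -6)) -> ((not (4*vec[acc + 3] < tab[2*vec[acc + 3] - 2*val + 3] + 4*val + 1)) -> (t > 4 <-> t > -1)))


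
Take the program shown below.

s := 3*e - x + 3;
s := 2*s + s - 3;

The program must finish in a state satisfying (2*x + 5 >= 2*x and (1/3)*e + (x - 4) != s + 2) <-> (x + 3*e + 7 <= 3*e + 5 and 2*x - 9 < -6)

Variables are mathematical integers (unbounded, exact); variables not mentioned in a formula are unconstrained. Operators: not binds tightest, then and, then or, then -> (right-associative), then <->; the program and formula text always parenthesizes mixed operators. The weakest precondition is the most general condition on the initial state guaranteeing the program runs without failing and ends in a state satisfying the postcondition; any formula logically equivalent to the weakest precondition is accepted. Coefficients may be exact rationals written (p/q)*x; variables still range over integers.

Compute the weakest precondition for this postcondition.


Working backward. After the program, the postcondition (2*x + 5 >= 2*x and (1/3)*e + (x - 4) != s + 2) <-> (x + 3*e + 7 <= 3*e + 5 and 2*x - 9 < -6) must hold; in canonical form it is (1/3)*e + x != s + 6 <-> (x <= -2 and 2*x < 3).
Before s := 2*s + s - 3: (1/3)*e + x != 3*s + 3 <-> (x <= -2 and 2*x < 3)
Before s := 3*e - x + 3: 4*x != (26/3)*e + 12 <-> (x <= -2 and 2*x < 3)
Answer: WP = 4*x != (26/3)*e + 12 <-> (x <= -2 and 2*x < 3)


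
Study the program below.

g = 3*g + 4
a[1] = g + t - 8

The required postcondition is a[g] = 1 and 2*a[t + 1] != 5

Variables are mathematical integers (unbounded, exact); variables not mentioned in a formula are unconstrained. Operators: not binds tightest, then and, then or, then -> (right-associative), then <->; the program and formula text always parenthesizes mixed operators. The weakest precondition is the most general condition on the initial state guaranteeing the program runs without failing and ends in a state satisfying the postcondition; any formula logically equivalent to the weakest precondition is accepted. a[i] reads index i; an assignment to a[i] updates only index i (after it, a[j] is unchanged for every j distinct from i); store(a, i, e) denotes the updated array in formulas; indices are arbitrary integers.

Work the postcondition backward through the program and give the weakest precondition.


Working backward. After the program, a[g] = 1 and 2*a[t + 1] != 5 must hold.
Before a[1] := g + t - 8: store(a, 1, g + t - 8)[g] = 1 and 2*store(a, 1, g + t - 8)[t + 1] != 5
Before g := 3*g + 4: store(a, 1, 3*g + t - 4)[3*g + 4] = 1 and 2*store(a, 1, 3*g + t - 4)[t + 1] != 5
Answer: WP = store(a, 1, 3*g + t - 4)[3*g + 4] = 1 and 2*store(a, 1, 3*g + t - 4)[t + 1] != 5


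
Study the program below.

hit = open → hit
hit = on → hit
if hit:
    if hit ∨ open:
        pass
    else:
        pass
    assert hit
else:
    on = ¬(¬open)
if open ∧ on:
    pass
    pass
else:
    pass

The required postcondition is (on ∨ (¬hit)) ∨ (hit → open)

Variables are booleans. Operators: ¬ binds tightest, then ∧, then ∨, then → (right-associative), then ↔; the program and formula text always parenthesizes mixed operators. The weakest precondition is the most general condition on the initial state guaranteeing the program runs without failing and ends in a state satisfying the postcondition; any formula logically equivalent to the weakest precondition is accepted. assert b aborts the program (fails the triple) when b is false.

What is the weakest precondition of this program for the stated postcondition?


Working backward. After the program, the postcondition (on ∨ (¬hit)) ∨ (hit → open) must hold; in canonical form it is on ∨ (¬hit) ∨ (hit → open).
Then branch requires on ∨ (¬hit) ∨ (hit → open); else branch requires on ∨ (¬hit) ∨ (hit → open).
Before the if: ((open ∧ on) → (on ∨ (¬hit) ∨ (hit → open))) ∧ ((¬(open ∧ on)) → (on ∨ (¬hit) ∨ (hit → open)))
Then branch requires ((hit ∨ open) → (hit ∧ ((open ∧ on) → (on ∨ (¬hit) ∨ (hit → open))) ∧ ((¬(open ∧ on)) → (on ∨ (¬hit) ∨ (hit → open))))) ∧ ((¬(hit ∨ open)) → (hit ∧ ((open ∧ on) → (on ∨ (¬hit) ∨ (hit → open))) ∧ ((¬(open ∧ on)) → (on ∨ (¬hit) ∨ (hit → open))))); else branch requires (open → (open ∨ (¬hit) ∨ (hit → open))) ∧ ((¬open) → (open ∨ (¬hit) ∨ (hit → open))).
Before the if: (hit → (((hit ∨ open) → (hit ∧ ((open ∧ on) → (on ∨ (¬hit) ∨ (hit → open))) ∧ ((¬(open ∧ on)) → (on ∨ (¬hit) ∨ (hit → open))))) ∧ ((¬(hit ∨ open)) → (hit ∧ ((open ∧ on) → (on ∨ (¬hit) ∨ (hit → open))) ∧ ((¬(open ∧ on)) → (on ∨ (¬hit) ∨ (hit → open))))))) ∧ ((¬hit) → ((open → (open ∨ (¬hit) ∨ (hit → open))) ∧ ((¬open) → (open ∨ (¬hit) ∨ (hit → open)))))
Before hit := on → hit: ((on → hit) → ((((on → hit) ∨ open) → ((on → hit) ∧ ((open ∧ on) → (on ∨ (¬(on → hit)) ∨ ((on → hit) → open))) ∧ ((¬(open ∧ on)) → (on ∨ (¬(on → hit)) ∨ ((on → hit) → open))))) ∧ ((¬((on → hit) ∨ open)) → ((on → hit) ∧ ((open ∧ on) → (on ∨ (¬(on → hit)) ∨ ((on → hit) → open))) ∧ ((¬(open ∧ on)) → (on ∨ (¬(on → hit)) ∨ ((on → hit) → open))))))) ∧ ((¬(on → hit)) → ((open → (open ∨ (¬(on → hit)) ∨ ((on → hit) → open))) ∧ ((¬open) → (open ∨ (¬(on → hit)) ∨ ((on → hit) → open)))))
Before hit := open → hit: ((on → (open → hit)) → ((((on → (open → hit)) ∨ open) → ((on → (open → hit)) ∧ ((open ∧ on) → (on ∨ (¬(on → (open → hit))) ∨ ((on → (open → hit)) → open))) ∧ ((¬(open ∧ on)) → (on ∨ (¬(on → (open → hit))) ∨ ((on → (open → hit)) → open))))) ∧ ((¬((on → (open → hit)) ∨ open)) → ((on → (open → hit)) ∧ ((open ∧ on) → (on ∨ (¬(on → (open → hit))) ∨ ((on → (open → hit)) → open))) ∧ ((¬(open ∧ on)) → (on ∨ (¬(on → (open → hit))) ∨ ((on → (open → hit)) → open))))))) ∧ ((¬(on → (open → hit))) → ((open → (open ∨ (¬(on → (open → hit))) ∨ ((on → (open → hit)) → open))) ∧ ((¬open) → (open ∨ (¬(on → (open → hit))) ∨ ((on → (open → hit)) → open)))))
Answer: WP = ((on → (open → hit)) → ((((on → (open → hit)) ∨ open) → ((on → (open → hit)) ∧ ((open ∧ on) → (on ∨ (¬(on → (open → hit))) ∨ ((on → (open → hit)) → open))) ∧ ((¬(open ∧ on)) → (on ∨ (¬(on → (open → hit))) ∨ ((on → (open → hit)) → open))))) ∧ ((¬((on → (open → hit)) ∨ open)) → ((on → (open → hit)) ∧ ((open ∧ on) → (on ∨ (¬(on → (open → hit))) ∨ ((on → (open → hit)) → open))) ∧ ((¬(open ∧ on)) → (on ∨ (¬(on → (open → hit))) ∨ ((on → (open → hit)) → open))))))) ∧ ((¬(on → (open → hit))) → ((open → (open ∨ (¬(on → (open → hit))) ∨ ((on → (open → hit)) → open))) ∧ ((¬open) → (open ∨ (¬(on → (open → hit))) ∨ ((on → (open → hit)) → open)))))


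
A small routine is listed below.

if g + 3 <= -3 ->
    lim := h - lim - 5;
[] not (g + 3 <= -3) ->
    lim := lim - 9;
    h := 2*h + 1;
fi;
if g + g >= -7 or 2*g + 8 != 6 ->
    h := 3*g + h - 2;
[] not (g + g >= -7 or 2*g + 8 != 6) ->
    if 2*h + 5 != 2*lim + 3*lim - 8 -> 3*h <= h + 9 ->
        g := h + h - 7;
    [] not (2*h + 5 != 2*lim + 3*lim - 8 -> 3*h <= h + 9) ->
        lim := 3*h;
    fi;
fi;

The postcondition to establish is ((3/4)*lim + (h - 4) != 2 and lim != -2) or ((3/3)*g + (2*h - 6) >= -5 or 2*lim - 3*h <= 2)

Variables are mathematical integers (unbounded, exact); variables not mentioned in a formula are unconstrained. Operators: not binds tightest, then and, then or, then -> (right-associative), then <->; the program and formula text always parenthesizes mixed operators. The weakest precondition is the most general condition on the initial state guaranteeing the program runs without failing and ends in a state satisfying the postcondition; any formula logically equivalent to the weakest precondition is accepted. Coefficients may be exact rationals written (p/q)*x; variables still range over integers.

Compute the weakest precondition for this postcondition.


Working backward. After the program, the postcondition ((3/4)*lim + (h - 4) != 2 and lim != -2) or ((3/3)*g + (2*h - 6) >= -5 or 2*lim - 3*h <= 2) must hold; in canonical form it is (h + (3/4)*lim != 6 and lim != -2) or g + 2*h >= 1 or 2*lim <= 3*h + 2.
Then branch requires (3*g + h + (3/4)*lim != 8 and lim != -2) or 7*g + 2*h >= 5 or 2*lim <= 9*g + 3*h - 4; else branch requires ((2*h != 5*lim - 13 -> 2*h <= 9) -> ((h + (3/4)*lim != 6 and lim != -2) or 4*h >= 8 or 2*lim <= 3*h + 2)) and ((not (2*h != 5*lim - 13 -> 2*h <= 9)) -> (((13/4)*h != 6 and 3*h != -2) or g + 2*h >= 1 or 3*h <= 2)).
Before the if: ((2*g >= -7 or 2*g != -2) -> ((3*g + h + (3/4)*lim != 8 and lim != -2) or 7*g + 2*h >= 5 or 2*lim <= 9*g + 3*h - 4)) and ((not (2*g >= -7 or 2*g != -2)) -> (((2*h != 5*lim - 13 -> 2*h <= 9) -> ((h + (3/4)*lim != 6 and lim != -2) or 4*h >= 8 or 2*lim <= 3*h + 2)) and ((not (2*h != 5*lim - 13 -> 2*h <= 9)) -> (((13/4)*h != 6 and 3*h != -2) or g + 2*h >= 1 or 3*h <= 2))))
Then branch requires ((2*g >= -7 or 2*g != -2) -> ((3*g + (7/4)*h != (3/4)*lim + 47/4 and h != lim + 3) or 7*g + 2*h >= 5 or 9*g + h + 2*lim >= -6)) and ((not (2*g >= -7 or 2*g != -2)) -> (((5*lim != 3*h - 38 -> 2*h <= 9) -> (((7/4)*h != (3/4)*lim + 39/4 and h != lim + 3) or 4*h >= 8 or h + 2*lim >= -12)) and ((not (5*lim != 3*h - 38 -> 2*h <= 9)) -> (((13/4)*h != 6 and 3*h != -2) or g + 2*h >= 1 or 3*h <= 2)))); else branch requires ((2*g >= -7 or 2*g != -2) -> ((3*g + 2*h + (3/4)*lim != 55/4 and lim != 7) or 7*g + 4*h >= 3 or 2*lim <= 9*g + 6*h + 17)) and ((not (2*g >= -7 or 2*g != -2)) -> (((4*h != 5*lim - 60 -> 4*h <= 7) -> ((2*h + (3/4)*lim != 47/4 and lim != 7) or 8*h >= 4 or 2*lim <= 6*h + 23)) and ((not (4*h != 5*lim - 60 -> 4*h <= 7)) -> (((13/2)*h != 11/4 and 6*h != -5) or g + 4*h >= -1 or 6*h <= -1)))).
Before the if: (g <= -6 -> (((2*g >= -7 or 2*g != -2) -> ((3*g + (7/4)*h != (3/4)*lim + 47/4 and h != lim + 3) or 7*g + 2*h >= 5 or 9*g + h + 2*lim >= -6)) and ((not (2*g >= -7 or 2*g != -2)) -> (((5*lim != 3*h - 38 -> 2*h <= 9) -> (((7/4)*h != (3/4)*lim + 39/4 and h != lim + 3) or 4*h >= 8 or h + 2*lim >= -12)) and ((not (5*lim != 3*h - 38 -> 2*h <= 9)) -> (((13/4)*h != 6 and 3*h != -2) or g + 2*h >= 1 or 3*h <= 2)))))) and ((not (g <= -6)) -> (((2*g >= -7 or 2*g != -2) -> ((3*g + 2*h + (3/4)*lim != 55/4 and lim != 7) or 7*g + 4*h >= 3 or 2*lim <= 9*g + 6*h + 17)) and ((not (2*g >= -7 or 2*g != -2)) -> (((4*h != 5*lim - 60 -> 4*h <= 7) -> ((2*h + (3/4)*lim != 47/4 and lim != 7) or 8*h >= 4 or 2*lim <= 6*h + 23)) and ((not (4*h != 5*lim - 60 -> 4*h <= 7)) -> (((13/2)*h != 11/4 and 6*h != -5) or g + 4*h >= -1 or 6*h <= -1))))))
Answer: WP = (g <= -6 -> (((2*g >= -7 or 2*g != -2) -> ((3*g + (7/4)*h != (3/4)*lim + 47/4 and h != lim + 3) or 7*g + 2*h >= 5 or 9*g + h + 2*lim >= -6)) and ((not (2*g >= -7 or 2*g != -2)) -> (((5*lim != 3*h - 38 -> 2*h <= 9) -> (((7/4)*h != (3/4)*lim + 39/4 and h != lim + 3) or 4*h >= 8 or h + 2*lim >= -12)) and ((not (5*lim != 3*h - 38 -> 2*h <= 9)) -> (((13/4)*h != 6 and 3*h != -2) or g + 2*h >= 1 or 3*h <= 2)))))) and ((not (g <= -6)) -> (((2*g >= -7 or 2*g != -2) -> ((3*g + 2*h + (3/4)*lim != 55/4 and lim != 7) or 7*g + 4*h >= 3 or 2*lim <= 9*g + 6*h + 17)) and ((not (2*g >= -7 or 2*g != -2)) -> (((4*h != 5*lim - 60 -> 4*h <= 7) -> ((2*h + (3/4)*lim != 47/4 and lim != 7) or 8*h >= 4 or 2*lim <= 6*h + 23)) and ((not (4*h != 5*lim - 60 -> 4*h <= 7)) -> (((13/2)*h != 11/4 and 6*h != -5) or g + 4*h >= -1 or 6*h <= -1))))))


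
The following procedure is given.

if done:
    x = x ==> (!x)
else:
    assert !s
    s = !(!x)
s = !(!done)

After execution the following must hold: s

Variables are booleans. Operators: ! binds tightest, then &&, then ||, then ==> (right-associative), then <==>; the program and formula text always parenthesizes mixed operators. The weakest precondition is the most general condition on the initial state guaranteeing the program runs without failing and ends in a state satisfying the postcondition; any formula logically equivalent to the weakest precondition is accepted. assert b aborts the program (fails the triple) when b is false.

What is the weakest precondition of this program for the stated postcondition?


Working backward. After the program, s must hold.
Before s := !(!done): done
Then branch requires done; else branch requires (!s) && done.
Before the if: (!done) ==> ((!s) && done)
Answer: WP = (!done) ==> ((!s) && done)


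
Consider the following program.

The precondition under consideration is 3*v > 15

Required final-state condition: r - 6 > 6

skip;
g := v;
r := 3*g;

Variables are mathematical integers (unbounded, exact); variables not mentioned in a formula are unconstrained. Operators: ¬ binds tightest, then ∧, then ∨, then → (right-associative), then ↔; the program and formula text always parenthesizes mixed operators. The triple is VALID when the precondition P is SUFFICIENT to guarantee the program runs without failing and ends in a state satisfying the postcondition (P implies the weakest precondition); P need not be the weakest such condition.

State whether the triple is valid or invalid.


Working backward. After the program, the postcondition r - 6 > 6 must hold; in canonical form it is r > 12.
Before r := 3*g: 3*g > 12
Before g := v: 3*v > 12
Before skip: 3*v > 12
The weakest precondition is 3*v > 12.
Check whether 3*v > 15 implies it.
Every state satisfying the precondition satisfies the weakest precondition: the implication holds.
Answer: valid


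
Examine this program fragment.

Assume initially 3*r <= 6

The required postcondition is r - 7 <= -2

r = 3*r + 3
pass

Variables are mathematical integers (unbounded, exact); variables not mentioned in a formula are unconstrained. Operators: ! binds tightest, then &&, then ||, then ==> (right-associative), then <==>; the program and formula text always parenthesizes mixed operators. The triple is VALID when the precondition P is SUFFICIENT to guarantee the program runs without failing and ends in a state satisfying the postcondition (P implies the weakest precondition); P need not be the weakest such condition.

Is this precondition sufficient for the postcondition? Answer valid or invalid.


Working backward. After the program, the postcondition r - 7 <= -2 must hold; in canonical form it is r <= 5.
Before skip: r <= 5
Before r := 3*r + 3: 3*r <= 2
The weakest precondition is 3*r <= 2.
Check whether 3*r <= 6 implies it.
Countermodel: at the initial state r = 1, the precondition holds but the weakest precondition fails.
Answer: invalid


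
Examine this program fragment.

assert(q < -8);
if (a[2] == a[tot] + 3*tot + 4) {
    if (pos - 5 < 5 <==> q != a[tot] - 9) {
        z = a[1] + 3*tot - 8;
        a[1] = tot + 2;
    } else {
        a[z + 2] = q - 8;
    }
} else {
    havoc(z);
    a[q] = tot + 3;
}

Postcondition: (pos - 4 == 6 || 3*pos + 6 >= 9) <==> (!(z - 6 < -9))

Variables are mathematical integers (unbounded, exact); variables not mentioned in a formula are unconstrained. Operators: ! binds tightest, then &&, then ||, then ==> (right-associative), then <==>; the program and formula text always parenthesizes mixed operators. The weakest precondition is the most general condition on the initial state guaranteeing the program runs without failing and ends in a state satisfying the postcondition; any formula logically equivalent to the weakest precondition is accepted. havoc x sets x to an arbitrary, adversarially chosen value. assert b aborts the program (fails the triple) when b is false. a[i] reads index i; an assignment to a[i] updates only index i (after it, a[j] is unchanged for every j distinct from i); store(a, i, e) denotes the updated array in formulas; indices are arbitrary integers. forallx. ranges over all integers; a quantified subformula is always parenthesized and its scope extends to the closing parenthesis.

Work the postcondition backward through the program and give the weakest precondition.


Working backward. After the program, the postcondition (pos - 4 == 6 || 3*pos + 6 >= 9) <==> (!(z - 6 < -9)) must hold; in canonical form it is (pos == 10 || 3*pos >= 3) <==> (!(z < -3)).
Then branch requires ((pos < 10 <==> q != a[tot] - 9) ==> ((pos == 10 || 3*pos >= 3) <==> (!(a[1] + 3*tot < 5)))) && ((!(pos < 10 <==> q != a[tot] - 9)) ==> ((pos == 10 || 3*pos >= 3) <==> (!(z < -3)))); else branch requires forall z_1. ((pos == 10 || 3*pos >= 3) <==> (!(z_1 < -3))).
Before the if: (a[2] == a[tot] + 3*tot + 4 ==> (((pos < 10 <==> q != a[tot] - 9) ==> ((pos == 10 || 3*pos >= 3) <==> (!(a[1] + 3*tot < 5)))) && ((!(pos < 10 <==> q != a[tot] - 9)) ==> ((pos == 10 || 3*pos >= 3) <==> (!(z < -3)))))) && ((!(a[2] == a[tot] + 3*tot + 4)) ==> (forall z_1. ((pos == 10 || 3*pos >= 3) <==> (!(z_1 < -3)))))
Before assert q < -8: q < -8 && (a[2] == a[tot] + 3*tot + 4 ==> (((pos < 10 <==> q != a[tot] - 9) ==> ((pos == 10 || 3*pos >= 3) <==> (!(a[1] + 3*tot < 5)))) && ((!(pos < 10 <==> q != a[tot] - 9)) ==> ((pos == 10 || 3*pos >= 3) <==> (!(z < -3)))))) && ((!(a[2] == a[tot] + 3*tot + 4)) ==> (forall z_1. ((pos == 10 || 3*pos >= 3) <==> (!(z_1 < -3)))))
Answer: WP = q < -8 && (a[2] == a[tot] + 3*tot + 4 ==> (((pos < 10 <==> q != a[tot] - 9) ==> ((pos == 10 || 3*pos >= 3) <==> (!(a[1] + 3*tot < 5)))) && ((!(pos < 10 <==> q != a[tot] - 9)) ==> ((pos == 10 || 3*pos >= 3) <==> (!(z < -3)))))) && ((!(a[2] == a[tot] + 3*tot + 4)) ==> (forall z_1. ((pos == 10 || 3*pos >= 3) <==> (!(z_1 < -3)))))


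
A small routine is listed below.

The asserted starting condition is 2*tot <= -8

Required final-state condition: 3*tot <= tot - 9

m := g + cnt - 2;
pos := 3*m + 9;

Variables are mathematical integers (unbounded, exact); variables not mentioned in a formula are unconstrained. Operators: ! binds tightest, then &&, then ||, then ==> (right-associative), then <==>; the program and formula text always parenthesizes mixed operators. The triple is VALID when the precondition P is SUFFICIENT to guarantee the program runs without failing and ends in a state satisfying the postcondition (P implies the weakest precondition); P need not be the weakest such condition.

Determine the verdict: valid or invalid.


Working backward. After the program, the postcondition 3*tot <= tot - 9 must hold; in canonical form it is 2*tot <= -9.
Before pos := 3*m + 9: 2*tot <= -9
Before m := g + cnt - 2: 2*tot <= -9
The weakest precondition is 2*tot <= -9.
Check whether 2*tot <= -8 implies it.
Countermodel: at the initial state tot = -4, the precondition holds but the weakest precondition fails.
Answer: invalid


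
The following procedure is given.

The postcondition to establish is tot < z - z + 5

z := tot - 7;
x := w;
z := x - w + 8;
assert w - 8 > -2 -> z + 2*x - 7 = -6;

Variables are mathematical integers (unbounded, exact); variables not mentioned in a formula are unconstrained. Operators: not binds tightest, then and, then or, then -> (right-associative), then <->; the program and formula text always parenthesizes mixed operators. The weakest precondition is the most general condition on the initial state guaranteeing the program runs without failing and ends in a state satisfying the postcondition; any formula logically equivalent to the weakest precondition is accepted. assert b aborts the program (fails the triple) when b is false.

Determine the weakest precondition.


Working backward. After the program, the postcondition tot < z - z + 5 must hold; in canonical form it is tot < 5.
Before assert w - 8 > -2 -> z + 2*x - 7 = -6: (w > 6 -> 2*x + z = 1) and tot < 5
Before z := x - w + 8: (w > 6 -> 3*x = w - 7) and tot < 5
Before x := w: (w > 6 -> 2*w = -7) and tot < 5
Before z := tot - 7: (w > 6 -> 2*w = -7) and tot < 5
Answer: WP = (w > 6 -> 2*w = -7) and tot < 5


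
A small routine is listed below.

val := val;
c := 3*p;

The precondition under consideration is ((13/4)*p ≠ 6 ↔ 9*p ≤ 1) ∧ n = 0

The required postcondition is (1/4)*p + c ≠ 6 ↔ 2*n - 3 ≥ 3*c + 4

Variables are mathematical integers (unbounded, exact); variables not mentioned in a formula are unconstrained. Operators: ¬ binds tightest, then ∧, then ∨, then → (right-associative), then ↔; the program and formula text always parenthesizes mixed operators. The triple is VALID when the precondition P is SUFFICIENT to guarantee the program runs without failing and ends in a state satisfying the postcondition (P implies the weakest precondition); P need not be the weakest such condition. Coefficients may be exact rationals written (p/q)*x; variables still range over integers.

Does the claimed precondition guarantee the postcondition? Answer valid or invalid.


Working backward. After the program, the postcondition (1/4)*p + c ≠ 6 ↔ 2*n - 3 ≥ 3*c + 4 must hold; in canonical form it is c + (1/4)*p ≠ 6 ↔ 2*n ≥ 3*c + 7.
Before c := 3*p: (13/4)*p ≠ 6 ↔ 2*n ≥ 9*p + 7
Before val := val: (13/4)*p ≠ 6 ↔ 2*n ≥ 9*p + 7
The weakest precondition is (13/4)*p ≠ 6 ↔ 2*n ≥ 9*p + 7.
Check whether ((13/4)*p ≠ 6 ↔ 9*p ≤ 1) ∧ n = 0 implies it.
Countermodel: at the initial state n = 0, p = 0, the precondition holds but the weakest precondition fails.
Answer: invalid


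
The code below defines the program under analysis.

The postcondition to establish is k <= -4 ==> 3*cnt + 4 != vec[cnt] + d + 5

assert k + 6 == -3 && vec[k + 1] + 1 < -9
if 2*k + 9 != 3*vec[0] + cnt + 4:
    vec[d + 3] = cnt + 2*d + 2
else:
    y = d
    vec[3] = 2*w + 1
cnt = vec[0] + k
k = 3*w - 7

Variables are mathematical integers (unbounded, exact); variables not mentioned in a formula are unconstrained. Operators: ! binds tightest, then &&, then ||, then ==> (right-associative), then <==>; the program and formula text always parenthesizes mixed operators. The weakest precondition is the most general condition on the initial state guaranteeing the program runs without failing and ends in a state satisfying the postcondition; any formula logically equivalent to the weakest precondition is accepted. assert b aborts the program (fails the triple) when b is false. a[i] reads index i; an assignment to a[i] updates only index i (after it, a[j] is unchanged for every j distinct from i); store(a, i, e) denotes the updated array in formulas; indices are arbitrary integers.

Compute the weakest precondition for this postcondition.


Working backward. After the program, the postcondition k <= -4 ==> 3*cnt + 4 != vec[cnt] + d + 5 must hold; in canonical form it is k <= -4 ==> 3*cnt != vec[cnt] + d + 1.
Before k := 3*w - 7: 3*w <= 3 ==> 3*cnt != vec[cnt] + d + 1
Before cnt := vec[0] + k: 3*w <= 3 ==> 3*vec[0] + 3*k != vec[vec[0] + k] + d + 1
Then branch requires 3*w <= 3 ==> 3*store(vec, d + 3, cnt + 2*d + 2)[0] + 3*k != store(vec, d + 3, cnt + 2*d + 2)[store(vec, d + 3, cnt + 2*d + 2)[0] + k] + d + 1; else branch requires 3*w <= 3 ==> 3*vec[0] + 3*k != store(vec, 3, 2*w + 1)[vec[0] + k] + d + 1.
Before the if: (2*k != 3*vec[0] + cnt - 5 ==> (3*w <= 3 ==> 3*store(vec, d + 3, cnt + 2*d + 2)[0] + 3*k != store(vec, d + 3, cnt + 2*d + 2)[store(vec, d + 3, cnt + 2*d + 2)[0] + k] + d + 1)) && ((!(2*k != 3*vec[0] + cnt - 5)) ==> (3*w <= 3 ==> 3*vec[0] + 3*k != store(vec, 3, 2*w + 1)[vec[0] + k] + d + 1))
Before assert k + 6 == -3 && vec[k + 1] + 1 < -9: k == -9 && vec[k + 1] < -10 && (2*k != 3*vec[0] + cnt - 5 ==> (3*w <= 3 ==> 3*store(vec, d + 3, cnt + 2*d + 2)[0] + 3*k != store(vec, d + 3, cnt + 2*d + 2)[store(vec, d + 3, cnt + 2*d + 2)[0] + k] + d + 1)) && ((!(2*k != 3*vec[0] + cnt - 5)) ==> (3*w <= 3 ==> 3*vec[0] + 3*k != store(vec, 3, 2*w + 1)[vec[0] + k] + d + 1))
Answer: WP = k == -9 && vec[k + 1] < -10 && (2*k != 3*vec[0] + cnt - 5 ==> (3*w <= 3 ==> 3*store(vec, d + 3, cnt + 2*d + 2)[0] + 3*k != store(vec, d + 3, cnt + 2*d + 2)[store(vec, d + 3, cnt + 2*d + 2)[0] + k] + d + 1)) && ((!(2*k != 3*vec[0] + cnt - 5)) ==> (3*w <= 3 ==> 3*vec[0] + 3*k != store(vec, 3, 2*w + 1)[vec[0] + k] + d + 1))


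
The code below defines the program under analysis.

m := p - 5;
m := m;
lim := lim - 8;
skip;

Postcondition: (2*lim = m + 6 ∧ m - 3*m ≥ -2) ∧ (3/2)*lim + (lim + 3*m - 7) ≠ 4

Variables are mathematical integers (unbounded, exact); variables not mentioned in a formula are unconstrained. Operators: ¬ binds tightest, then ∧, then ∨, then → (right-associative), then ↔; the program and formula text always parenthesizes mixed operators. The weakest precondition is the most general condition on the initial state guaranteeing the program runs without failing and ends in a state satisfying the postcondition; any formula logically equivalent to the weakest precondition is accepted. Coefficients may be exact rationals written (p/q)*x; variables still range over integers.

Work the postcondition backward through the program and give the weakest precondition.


Working backward. After the program, the postcondition (2*lim = m + 6 ∧ m - 3*m ≥ -2) ∧ (3/2)*lim + (lim + 3*m - 7) ≠ 4 must hold; in canonical form it is 2*lim = m + 6 ∧ 2*m ≤ 2 ∧ (5/2)*lim + 3*m ≠ 11.
Before skip: 2*lim = m + 6 ∧ 2*m ≤ 2 ∧ (5/2)*lim + 3*m ≠ 11
Before lim := lim - 8: 2*lim = m + 22 ∧ 2*m ≤ 2 ∧ (5/2)*lim + 3*m ≠ 31
Before m := m: 2*lim = m + 22 ∧ 2*m ≤ 2 ∧ (5/2)*lim + 3*m ≠ 31
Before m := p - 5: 2*lim = p + 17 ∧ 2*p ≤ 12 ∧ (5/2)*lim + 3*p ≠ 46
Answer: WP = 2*lim = p + 17 ∧ 2*p ≤ 12 ∧ (5/2)*lim + 3*p ≠ 46


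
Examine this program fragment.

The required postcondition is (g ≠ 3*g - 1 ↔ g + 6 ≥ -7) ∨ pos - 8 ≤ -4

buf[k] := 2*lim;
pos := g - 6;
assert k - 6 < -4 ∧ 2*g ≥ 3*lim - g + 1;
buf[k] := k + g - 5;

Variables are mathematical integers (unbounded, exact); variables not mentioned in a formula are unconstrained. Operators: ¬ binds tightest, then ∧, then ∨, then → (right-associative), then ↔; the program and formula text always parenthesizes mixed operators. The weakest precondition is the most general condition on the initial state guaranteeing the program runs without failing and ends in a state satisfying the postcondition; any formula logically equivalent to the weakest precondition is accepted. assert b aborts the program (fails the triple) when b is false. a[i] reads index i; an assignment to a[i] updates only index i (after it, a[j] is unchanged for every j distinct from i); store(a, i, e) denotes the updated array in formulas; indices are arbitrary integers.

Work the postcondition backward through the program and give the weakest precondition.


Working backward. After the program, the postcondition (g ≠ 3*g - 1 ↔ g + 6 ≥ -7) ∨ pos - 8 ≤ -4 must hold; in canonical form it is (2*g ≠ 1 ↔ g ≥ -13) ∨ pos ≤ 4.
Before buf[k] := k + g - 5: (2*g ≠ 1 ↔ g ≥ -13) ∨ pos ≤ 4
Before assert k - 6 < -4 ∧ 2*g ≥ 3*lim - g + 1: k < 2 ∧ 3*g ≥ 3*lim + 1 ∧ ((2*g ≠ 1 ↔ g ≥ -13) ∨ pos ≤ 4)
Before pos := g - 6: k < 2 ∧ 3*g ≥ 3*lim + 1 ∧ ((2*g ≠ 1 ↔ g ≥ -13) ∨ g ≤ 10)
Before buf[k] := 2*lim: k < 2 ∧ 3*g ≥ 3*lim + 1 ∧ ((2*g ≠ 1 ↔ g ≥ -13) ∨ g ≤ 10)
Answer: WP = k < 2 ∧ 3*g ≥ 3*lim + 1 ∧ ((2*g ≠ 1 ↔ g ≥ -13) ∨ g ≤ 10)


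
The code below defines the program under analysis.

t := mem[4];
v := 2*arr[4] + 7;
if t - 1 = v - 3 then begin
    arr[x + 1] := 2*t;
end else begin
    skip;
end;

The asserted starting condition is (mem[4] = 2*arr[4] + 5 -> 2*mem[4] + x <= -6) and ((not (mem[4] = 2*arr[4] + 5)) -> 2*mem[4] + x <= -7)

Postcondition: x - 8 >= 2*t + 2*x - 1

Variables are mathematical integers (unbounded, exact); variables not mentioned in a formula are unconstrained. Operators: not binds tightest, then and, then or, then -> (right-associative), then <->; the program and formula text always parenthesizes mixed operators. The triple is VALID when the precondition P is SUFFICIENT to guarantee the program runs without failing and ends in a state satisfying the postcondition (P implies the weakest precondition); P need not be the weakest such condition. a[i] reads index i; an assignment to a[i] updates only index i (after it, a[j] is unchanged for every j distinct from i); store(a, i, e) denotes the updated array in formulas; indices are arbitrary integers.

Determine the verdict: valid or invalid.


Working backward. After the program, the postcondition x - 8 >= 2*t + 2*x - 1 must hold; in canonical form it is 2*t + x <= -7.
Then branch requires 2*t + x <= -7; else branch requires 2*t + x <= -7.
Before the if: (t = v - 2 -> 2*t + x <= -7) and ((not (t = v - 2)) -> 2*t + x <= -7)
Before v := 2*arr[4] + 7: (t = 2*arr[4] + 5 -> 2*t + x <= -7) and ((not (t = 2*arr[4] + 5)) -> 2*t + x <= -7)
Before t := mem[4]: (mem[4] = 2*arr[4] + 5 -> 2*mem[4] + x <= -7) and ((not (mem[4] = 2*arr[4] + 5)) -> 2*mem[4] + x <= -7)
The weakest precondition is (mem[4] = 2*arr[4] + 5 -> 2*mem[4] + x <= -7) and ((not (mem[4] = 2*arr[4] + 5)) -> 2*mem[4] + x <= -7).
Check whether (mem[4] = 2*arr[4] + 5 -> 2*mem[4] + x <= -6) and ((not (mem[4] = 2*arr[4] + 5)) -> 2*mem[4] + x <= -7) implies it.
Countermodel: at the initial state arr = {[4] = 0, elsewhere 0}, mem = {[4] = 5, elsewhere 5}, x = -16, the precondition holds but the weakest precondition fails.
Answer: invalid


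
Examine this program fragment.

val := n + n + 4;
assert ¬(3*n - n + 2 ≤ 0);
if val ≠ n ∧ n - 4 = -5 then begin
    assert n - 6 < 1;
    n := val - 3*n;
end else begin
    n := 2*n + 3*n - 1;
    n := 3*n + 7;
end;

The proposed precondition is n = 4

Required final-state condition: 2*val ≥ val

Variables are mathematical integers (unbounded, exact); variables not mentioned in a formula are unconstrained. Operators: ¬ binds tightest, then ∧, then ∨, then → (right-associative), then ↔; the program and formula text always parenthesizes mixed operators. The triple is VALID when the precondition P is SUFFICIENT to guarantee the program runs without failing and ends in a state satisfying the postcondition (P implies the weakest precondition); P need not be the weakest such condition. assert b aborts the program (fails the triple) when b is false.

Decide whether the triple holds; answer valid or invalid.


Working backward. After the program, the postcondition 2*val ≥ val must hold; in canonical form it is val ≥ 0.
Then branch requires n < 7 ∧ val ≥ 0; else branch requires val ≥ 0.
Before the if: ((val ≠ n ∧ n = -1) → (n < 7 ∧ val ≥ 0)) ∧ ((¬(val ≠ n ∧ n = -1)) → val ≥ 0)
Before assert ¬(3*n - n + 2 ≤ 0): (¬(2*n ≤ -2)) ∧ ((val ≠ n ∧ n = -1) → (n < 7 ∧ val ≥ 0)) ∧ ((¬(val ≠ n ∧ n = -1)) → val ≥ 0)
Before val := n + n + 4: (¬(2*n ≤ -2)) ∧ ((n ≠ -4 ∧ n = -1) → (n < 7 ∧ 2*n ≥ -4)) ∧ ((¬(n ≠ -4 ∧ n = -1)) → 2*n ≥ -4)
The weakest precondition is (¬(2*n ≤ -2)) ∧ ((n ≠ -4 ∧ n = -1) → (n < 7 ∧ 2*n ≥ -4)) ∧ ((¬(n ≠ -4 ∧ n = -1)) → 2*n ≥ -4).
Check whether n = 4 implies it.
Every state satisfying the precondition satisfies the weakest precondition: the implication holds.
Answer: valid
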